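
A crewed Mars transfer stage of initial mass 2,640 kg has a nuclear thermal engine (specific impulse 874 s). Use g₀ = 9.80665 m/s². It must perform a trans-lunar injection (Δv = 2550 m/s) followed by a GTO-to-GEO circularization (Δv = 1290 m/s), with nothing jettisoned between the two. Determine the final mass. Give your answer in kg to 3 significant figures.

v_e = Isp · g₀ = 874 × 9.80665 = 8571.0 m/s.
After the first burn: m = 2640 × exp(−2550/8571.0) = 2640 × 0.74266 = 1,960.62 kg.
After the second burn: m = 1,960.62 × exp(−1290/8571.0) = 1,960.62 × 0.86027 = 1,686.66 kg.

final mass ≈ 1690 kg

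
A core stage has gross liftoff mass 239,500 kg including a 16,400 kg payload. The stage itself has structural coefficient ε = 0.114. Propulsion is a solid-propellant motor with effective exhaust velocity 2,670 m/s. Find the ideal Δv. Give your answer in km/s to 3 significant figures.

Stage wet mass = m₀ − payload = 239,500 − 16,400 = 223,100 kg.
Stage dry mass = ε × stage wet mass = 0.114 × 223,100 = 25,433.4 kg.
Burnout mass m_f = stage dry + payload = 25,433.4 + 16,400 = 41,833.4 kg.
Δv = v_e · ln(239,500/41,833.4) = 2670.0 × ln(5.725) = 2670.0 × 1.7449 ≈ 4659 m/s.

Δv ≈ 4.66 km/s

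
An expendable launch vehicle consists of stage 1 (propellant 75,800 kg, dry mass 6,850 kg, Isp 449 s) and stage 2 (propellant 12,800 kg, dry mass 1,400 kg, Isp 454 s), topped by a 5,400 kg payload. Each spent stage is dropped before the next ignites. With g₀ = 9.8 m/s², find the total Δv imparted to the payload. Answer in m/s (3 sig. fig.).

Ignition mass of stage 1 = 75,800+6,850 + 12,800+1,400 + 5,400 = 102,250 kg.
Stage 1: m₀ = 102,250 kg, m_f = 102,250 − 75,800 = 26,450 kg; Δv = 449×9.8×ln(3.866) = 4400.2×1.3522 ≈ 5950 m/s.
Stage 2: m₀ = 19,600 kg, m_f = 19,600 − 12,800 = 6,800 kg; Δv = 454×9.8×ln(2.882) = 4449.2×1.0586 ≈ 4710 m/s.
Total Δv = 5950 + 4710 = 10660 m/s.

Δv ≈ 10700 m/s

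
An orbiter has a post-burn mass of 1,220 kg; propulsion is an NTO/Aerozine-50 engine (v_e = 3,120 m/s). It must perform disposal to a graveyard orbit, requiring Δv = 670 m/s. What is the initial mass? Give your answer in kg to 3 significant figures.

initial mass ≈ 1510 kg

m₀/m_f = exp(Δv / v_e) = exp(670 / 3120.0) = exp(0.2147) = 1.2395.
m₀ = m_f × 1.2395 = 1,220 × 1.2395 = 1,512.19 kg.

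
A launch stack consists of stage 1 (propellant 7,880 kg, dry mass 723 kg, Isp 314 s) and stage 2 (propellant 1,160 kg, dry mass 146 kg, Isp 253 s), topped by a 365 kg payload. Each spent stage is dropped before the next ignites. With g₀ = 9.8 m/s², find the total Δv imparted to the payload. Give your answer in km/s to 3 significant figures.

Δv ≈ 7.42 km/s

Ignition mass of stage 1 = 7,880+723 + 1,160+146 + 365 = 10,274 kg.
Stage 1: m₀ = 10,274 kg, m_f = 10,274 − 7,880 = 2,394 kg; Δv = 314×9.8×ln(4.292) = 3077.2×1.4567 ≈ 4482 m/s.
Stage 2: m₀ = 1,671 kg, m_f = 1,671 − 1,160 = 511 kg; Δv = 253×9.8×ln(3.27) = 2479.4×1.1848 ≈ 2938 m/s.
Total Δv = 4482 + 2938 = 7420 m/s.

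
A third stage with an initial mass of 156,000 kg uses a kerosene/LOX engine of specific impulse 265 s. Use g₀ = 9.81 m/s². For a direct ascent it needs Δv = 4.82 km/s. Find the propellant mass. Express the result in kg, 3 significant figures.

v_e = Isp · g₀ = 265 × 9.81 = 2599.7 m/s.
Rocket equation: m₀/m_f = exp(Δv / v_e) = exp(4820 / 2599.7) = exp(1.8541) = 6.3859.
m_f = 156,000 / 6.3859 = 24,428.8 kg, so propellant = m₀ − m_f = 156,000 − 24,428.8 = 131,571.2 kg.

propellant mass ≈ 132000 kg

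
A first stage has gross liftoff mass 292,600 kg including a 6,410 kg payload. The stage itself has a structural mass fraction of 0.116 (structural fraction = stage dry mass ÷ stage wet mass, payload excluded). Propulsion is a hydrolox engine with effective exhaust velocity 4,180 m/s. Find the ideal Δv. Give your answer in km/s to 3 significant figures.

Stage wet mass = m₀ − payload = 292,600 − 6,410 = 286,190 kg.
Stage dry mass = ε × stage wet mass = 0.116 × 286,190 = 33,198 kg.
Burnout mass m_f = stage dry + payload = 33,198 + 6,410 = 39,608 kg.
From the ideal rocket equation, Δv = v_e · ln(292,600/39,608) = 4180.0 × ln(7.387) = 4180.0 × 1.9998 ≈ 8359 m/s.

Δv ≈ 8.36 km/s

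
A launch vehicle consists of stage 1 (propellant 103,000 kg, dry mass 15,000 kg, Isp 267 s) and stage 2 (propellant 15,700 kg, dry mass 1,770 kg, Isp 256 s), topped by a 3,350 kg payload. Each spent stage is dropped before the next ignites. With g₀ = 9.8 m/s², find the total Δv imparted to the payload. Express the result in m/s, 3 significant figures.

Ignition mass of stage 1 = 103,000+15,000 + 15,700+1,770 + 3,350 = 138,820 kg.
Stage 1: m₀ = 138,820 kg, m_f = 138,820 − 103,000 = 35,820 kg; Δv = 267×9.8×ln(3.875) = 2616.6×1.3547 ≈ 3545 m/s.
Stage 2: m₀ = 20,820 kg, m_f = 20,820 − 15,700 = 5,120 kg; Δv = 256×9.8×ln(4.066) = 2508.8×1.4028 ≈ 3519 m/s.
Total Δv = 3545 + 3519 = 7064 m/s.

Δv ≈ 7060 m/s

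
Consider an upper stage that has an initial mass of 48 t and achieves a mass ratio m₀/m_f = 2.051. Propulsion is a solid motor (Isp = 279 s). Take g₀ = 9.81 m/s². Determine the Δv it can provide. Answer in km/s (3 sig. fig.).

v_e = Isp · g₀ = 279 × 9.81 = 2737.0 m/s.
From the ideal rocket equation, Δv = v_e · ln(2.051) = 2737.0 × 0.7183 ≈ 1966.1 m/s.

Δv ≈ 1.97 km/s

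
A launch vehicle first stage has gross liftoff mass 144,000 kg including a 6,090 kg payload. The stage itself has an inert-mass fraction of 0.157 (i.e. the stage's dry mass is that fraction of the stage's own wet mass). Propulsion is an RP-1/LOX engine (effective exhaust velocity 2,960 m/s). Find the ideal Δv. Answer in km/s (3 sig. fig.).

Stage wet mass = m₀ − payload = 144,000 − 6,090 = 137,910 kg.
Stage dry mass = ε × stage wet mass = 0.157 × 137,910 = 21,651.9 kg.
Burnout mass m_f = stage dry + payload = 21,651.9 + 6,090 = 27,741.9 kg.
Rocket equation: Δv = v_e · ln(144,000/27,741.9) = 2960.0 × ln(5.191) = 2960.0 × 1.6469 ≈ 4875 m/s.

Δv ≈ 4.87 km/s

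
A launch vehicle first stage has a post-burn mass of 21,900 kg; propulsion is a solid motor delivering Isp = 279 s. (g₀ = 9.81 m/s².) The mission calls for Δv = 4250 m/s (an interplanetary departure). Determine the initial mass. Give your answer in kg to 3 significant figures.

v_e = Isp · g₀ = 279 × 9.81 = 2737.0 m/s.
Rocket equation: m₀/m_f = exp(Δv / v_e) = exp(4250 / 2737.0) = exp(1.5528) = 4.7247.
m₀ = m_f × 4.7247 = 21,900 × 4.7247 = 103,471 kg.

initial mass ≈ 103000 kg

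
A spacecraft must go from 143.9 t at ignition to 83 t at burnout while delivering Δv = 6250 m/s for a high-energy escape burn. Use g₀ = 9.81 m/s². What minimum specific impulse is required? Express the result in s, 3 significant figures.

Isp ≈ 1160 s

ln(m₀/m_f) = ln(143900/83000) = ln(1.734) = 0.5503.
Using Δv = v_e ln(m₀/m_f): v_e = Δv / ln(m₀/m_f) = 6250 / 0.5503 = 11357.9 m/s.
Isp = v_e / g₀ = 11357.9 / 9.81 = 1157.8 s.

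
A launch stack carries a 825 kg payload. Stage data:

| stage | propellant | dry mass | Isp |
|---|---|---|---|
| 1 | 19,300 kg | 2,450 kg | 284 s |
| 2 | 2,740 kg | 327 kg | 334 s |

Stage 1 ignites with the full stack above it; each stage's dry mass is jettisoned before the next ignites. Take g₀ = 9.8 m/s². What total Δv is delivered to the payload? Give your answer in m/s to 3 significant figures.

Ignition mass of stage 1 = 19,300+2,450 + 2,740+327 + 825 = 25,642 kg.
Stage 1: m₀ = 25,642 kg, m_f = 25,642 − 19,300 = 6,342 kg; Δv = 284×9.8×ln(4.043) = 2783.2×1.3970 ≈ 3888 m/s.
Stage 2: m₀ = 3,892 kg, m_f = 3,892 − 2,740 = 1,152 kg; Δv = 334×9.8×ln(3.378) = 3273.2×1.2174 ≈ 3985 m/s.
Total Δv = 3888 + 3985 = 7873 m/s.

Δv ≈ 7870 m/s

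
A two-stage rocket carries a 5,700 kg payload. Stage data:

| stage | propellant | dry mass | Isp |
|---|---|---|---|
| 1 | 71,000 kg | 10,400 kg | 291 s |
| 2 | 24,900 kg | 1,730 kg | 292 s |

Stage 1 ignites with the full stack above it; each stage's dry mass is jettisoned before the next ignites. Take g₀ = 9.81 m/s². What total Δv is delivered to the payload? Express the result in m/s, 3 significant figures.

Ignition mass of stage 1 = 71,000+10,400 + 24,900+1,730 + 5,700 = 113,730 kg.
Stage 1: m₀ = 113,730 kg, m_f = 113,730 − 71,000 = 42,730 kg; Δv = 291×9.81×ln(2.662) = 2854.7×0.9789 ≈ 2795 m/s.
Stage 2: m₀ = 32,330 kg, m_f = 32,330 − 24,900 = 7,430 kg; Δv = 292×9.81×ln(4.351) = 2864.5×1.4705 ≈ 4212 m/s.
Total Δv = 2795 + 4212 = 7007 m/s.

Δv ≈ 7010 m/s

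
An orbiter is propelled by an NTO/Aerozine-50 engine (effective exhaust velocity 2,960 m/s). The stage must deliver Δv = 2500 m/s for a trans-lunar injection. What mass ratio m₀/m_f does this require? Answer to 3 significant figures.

m₀/m_f = exp(Δv / v_e) = exp(2500 / 2960.0) = exp(0.8446) = 2.3270.

mass ratio ≈ 2.33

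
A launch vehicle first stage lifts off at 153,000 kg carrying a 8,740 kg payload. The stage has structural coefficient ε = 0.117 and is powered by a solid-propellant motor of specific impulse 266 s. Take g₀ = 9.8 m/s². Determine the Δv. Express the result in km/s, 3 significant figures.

Stage wet mass = m₀ − payload = 153,000 − 8,740 = 144,260 kg.
Stage dry mass = ε × stage wet mass = 0.117 × 144,260 = 16,878.4 kg.
Burnout mass m_f = stage dry + payload = 16,878.4 + 8,740 = 25,618.4 kg.
v_e = Isp · g₀ = 266 × 9.8 = 2606.8 m/s.
Δv = v_e · ln(153,000/25,618.4) = 2606.8 × ln(5.972) = 2606.8 × 1.7871 ≈ 4659 m/s.

Δv ≈ 4.66 km/s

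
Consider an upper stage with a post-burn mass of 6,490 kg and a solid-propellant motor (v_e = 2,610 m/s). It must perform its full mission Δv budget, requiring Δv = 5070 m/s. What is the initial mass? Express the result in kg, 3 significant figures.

initial mass ≈ 45300 kg

m₀/m_f = exp(Δv / v_e) = exp(5070 / 2610.0) = exp(1.9425) = 6.9764.
m₀ = m_f × 6.9764 = 6,490 × 6.9764 = 45,276.8 kg.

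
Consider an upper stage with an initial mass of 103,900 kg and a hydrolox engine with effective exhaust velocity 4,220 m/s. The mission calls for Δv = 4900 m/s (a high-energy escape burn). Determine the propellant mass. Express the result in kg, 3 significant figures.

propellant mass ≈ 71400 kg

By the Tsiolkovsky rocket equation, m₀/m_f = exp(Δv / v_e) = exp(4900 / 4220.0) = exp(1.1611) = 3.1936.
m_f = 103,900 / 3.1936 = 32,533.8 kg, so propellant = m₀ − m_f = 103,900 − 32,533.8 = 71,366.2 kg.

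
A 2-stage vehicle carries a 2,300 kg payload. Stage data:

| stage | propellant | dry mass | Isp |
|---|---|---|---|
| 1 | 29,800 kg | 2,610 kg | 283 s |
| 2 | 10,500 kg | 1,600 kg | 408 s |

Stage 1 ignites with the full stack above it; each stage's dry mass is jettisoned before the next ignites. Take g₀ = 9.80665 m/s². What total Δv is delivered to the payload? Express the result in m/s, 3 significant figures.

Δv ≈ 8040 m/s

Ignition mass of stage 1 = 29,800+2,610 + 10,500+1,600 + 2,300 = 46,810 kg.
Stage 1: m₀ = 46,810 kg, m_f = 46,810 − 29,800 = 17,010 kg; Δv = 283×9.80665×ln(2.752) = 2775.3×1.0123 ≈ 2809 m/s.
Stage 2: m₀ = 14,400 kg, m_f = 14,400 − 10,500 = 3,900 kg; Δv = 408×9.80665×ln(3.692) = 4001.1×1.3063 ≈ 5226 m/s.
Total Δv = 2809 + 5226 = 8035 m/s.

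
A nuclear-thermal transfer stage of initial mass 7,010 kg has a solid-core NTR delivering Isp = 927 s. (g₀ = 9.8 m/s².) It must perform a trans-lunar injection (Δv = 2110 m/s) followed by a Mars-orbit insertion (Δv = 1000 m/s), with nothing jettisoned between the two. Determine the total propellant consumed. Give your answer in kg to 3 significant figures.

total propellant consumed ≈ 2030 kg

v_e = Isp · g₀ = 927 × 9.8 = 9084.6 m/s.
After the first burn: m = 7010 × exp(−2110/9084.6) = 7010 × 0.79274 = 5,557.11 kg.
After the second burn: m = 5,557.11 × exp(−1000/9084.6) = 5,557.11 × 0.89577 = 4,977.89 kg.
Total propellant = m₀ − m_final = 7010 − 4,977.89 = 2,032.11 kg.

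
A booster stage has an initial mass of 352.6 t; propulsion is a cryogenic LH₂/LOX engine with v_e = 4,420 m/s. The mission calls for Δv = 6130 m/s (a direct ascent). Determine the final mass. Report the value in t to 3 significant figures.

final mass ≈ 88.1 t

From the ideal rocket equation, m₀/m_f = exp(Δv / v_e) = exp(6130 / 4420.0) = exp(1.3869) = 4.0023.
m_f = m₀ / 4.0023 = 352.6 / 4.0023 = 88.0993 t.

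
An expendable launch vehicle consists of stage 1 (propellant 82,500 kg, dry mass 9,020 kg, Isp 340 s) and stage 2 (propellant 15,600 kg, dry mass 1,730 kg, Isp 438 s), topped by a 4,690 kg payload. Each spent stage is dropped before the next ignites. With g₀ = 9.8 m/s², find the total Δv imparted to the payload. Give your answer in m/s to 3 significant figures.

Δv ≈ 9610 m/s

Ignition mass of stage 1 = 82,500+9,020 + 15,600+1,730 + 4,690 = 113,540 kg.
Stage 1: m₀ = 113,540 kg, m_f = 113,540 − 82,500 = 31,040 kg; Δv = 340×9.8×ln(3.658) = 3332.0×1.2969 ≈ 4321 m/s.
Stage 2: m₀ = 22,020 kg, m_f = 22,020 − 15,600 = 6,420 kg; Δv = 438×9.8×ln(3.43) = 4292.4×1.2325 ≈ 5291 m/s.
Total Δv = 4321 + 5291 = 9612 m/s.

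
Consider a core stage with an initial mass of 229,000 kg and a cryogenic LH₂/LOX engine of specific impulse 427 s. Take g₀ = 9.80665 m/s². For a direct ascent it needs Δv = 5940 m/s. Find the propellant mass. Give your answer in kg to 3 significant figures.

propellant mass ≈ 174000 kg

v_e = Isp · g₀ = 427 × 9.80665 = 4187.4 m/s.
By the Tsiolkovsky rocket equation, m₀/m_f = exp(Δv / v_e) = exp(5940 / 4187.4) = exp(1.4185) = 4.1310.
m_f = 229,000 / 4.1310 = 55,434.5 kg, so propellant = m₀ − m_f = 229,000 − 55,434.5 = 173,565.5 kg.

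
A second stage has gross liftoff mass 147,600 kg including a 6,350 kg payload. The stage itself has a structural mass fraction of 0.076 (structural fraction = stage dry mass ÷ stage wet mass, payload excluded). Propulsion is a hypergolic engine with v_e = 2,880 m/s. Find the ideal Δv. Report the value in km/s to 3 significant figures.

Δv ≈ 6.21 km/s

Stage wet mass = m₀ − payload = 147,600 − 6,350 = 141,250 kg.
Stage dry mass = ε × stage wet mass = 0.076 × 141,250 = 10,735 kg.
Burnout mass m_f = stage dry + payload = 10,735 + 6,350 = 17,085 kg.
From the ideal rocket equation, Δv = v_e · ln(147,600/17,085) = 2880.0 × ln(8.639) = 2880.0 × 2.1563 ≈ 6210 m/s.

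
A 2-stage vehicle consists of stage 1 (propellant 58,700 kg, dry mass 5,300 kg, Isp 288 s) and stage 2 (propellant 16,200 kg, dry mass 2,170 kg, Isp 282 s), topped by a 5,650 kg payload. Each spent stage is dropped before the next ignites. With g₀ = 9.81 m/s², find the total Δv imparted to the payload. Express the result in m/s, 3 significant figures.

Δv ≈ 6210 m/s

Ignition mass of stage 1 = 58,700+5,300 + 16,200+2,170 + 5,650 = 88,020 kg.
Stage 1: m₀ = 88,020 kg, m_f = 88,020 − 58,700 = 29,320 kg; Δv = 288×9.81×ln(3.002) = 2825.3×1.0993 ≈ 3106 m/s.
Stage 2: m₀ = 24,020 kg, m_f = 24,020 − 16,200 = 7,820 kg; Δv = 282×9.81×ln(3.072) = 2766.4×1.1222 ≈ 3104 m/s.
Total Δv = 3106 + 3104 = 6210 m/s.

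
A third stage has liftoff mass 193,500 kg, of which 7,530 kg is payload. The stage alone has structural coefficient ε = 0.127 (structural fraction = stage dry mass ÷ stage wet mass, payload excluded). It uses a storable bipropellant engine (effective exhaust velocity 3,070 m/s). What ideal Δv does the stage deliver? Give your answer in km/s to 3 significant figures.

Stage wet mass = m₀ − payload = 193,500 − 7,530 = 185,970 kg.
Stage dry mass = ε × stage wet mass = 0.127 × 185,970 = 23,618.2 kg.
Burnout mass m_f = stage dry + payload = 23,618.2 + 7,530 = 31,148.2 kg.
Rocket equation: Δv = v_e · ln(193,500/31,148.2) = 3070.0 × ln(6.212) = 3070.0 × 1.8265 ≈ 5607 m/s.

Δv ≈ 5.61 km/s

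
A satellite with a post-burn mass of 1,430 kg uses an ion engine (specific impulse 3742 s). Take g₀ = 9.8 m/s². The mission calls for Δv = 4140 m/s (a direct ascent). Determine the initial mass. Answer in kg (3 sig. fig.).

initial mass ≈ 1600 kg

v_e = Isp · g₀ = 3742 × 9.8 = 36671.6 m/s.
m₀/m_f = exp(Δv / v_e) = exp(4140 / 36671.6) = exp(0.1129) = 1.1195.
m₀ = m_f × 1.1195 = 1,430 × 1.1195 = 1,600.89 kg.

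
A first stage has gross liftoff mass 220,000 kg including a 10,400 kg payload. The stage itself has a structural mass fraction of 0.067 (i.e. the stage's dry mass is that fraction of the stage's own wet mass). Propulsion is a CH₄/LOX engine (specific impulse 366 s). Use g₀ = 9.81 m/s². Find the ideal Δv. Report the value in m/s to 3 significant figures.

Δv ≈ 7890 m/s

Stage wet mass = m₀ − payload = 220,000 − 10,400 = 209,600 kg.
Stage dry mass = ε × stage wet mass = 0.067 × 209,600 = 14,043.2 kg.
Burnout mass m_f = stage dry + payload = 14,043.2 + 10,400 = 24,443.2 kg.
v_e = Isp · g₀ = 366 × 9.81 = 3590.5 m/s.
By the Tsiolkovsky rocket equation, Δv = v_e · ln(220,000/24,443.2) = 3590.5 × ln(9) = 3590.5 × 2.1973 ≈ 7889 m/s.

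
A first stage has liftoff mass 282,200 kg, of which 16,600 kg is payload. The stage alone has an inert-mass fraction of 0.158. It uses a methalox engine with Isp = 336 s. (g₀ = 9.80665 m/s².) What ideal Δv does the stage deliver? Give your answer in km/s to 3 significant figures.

Δv ≈ 5.18 km/s

Stage wet mass = m₀ − payload = 282,200 − 16,600 = 265,600 kg.
Stage dry mass = ε × stage wet mass = 0.158 × 265,600 = 41,964.8 kg.
Burnout mass m_f = stage dry + payload = 41,964.8 + 16,600 = 58,564.8 kg.
v_e = Isp · g₀ = 336 × 9.80665 = 3295.0 m/s.
By the Tsiolkovsky rocket equation, Δv = v_e · ln(282,200/58,564.8) = 3295.0 × ln(4.819) = 3295.0 × 1.5725 ≈ 5181 m/s.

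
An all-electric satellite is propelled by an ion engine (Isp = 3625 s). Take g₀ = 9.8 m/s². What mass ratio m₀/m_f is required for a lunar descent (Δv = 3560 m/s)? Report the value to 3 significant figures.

mass ratio ≈ 1.11

v_e = Isp · g₀ = 3625 × 9.8 = 35525.0 m/s.
Rocket equation: m₀/m_f = exp(Δv / v_e) = exp(3560 / 35525.0) = exp(0.1002) = 1.1054.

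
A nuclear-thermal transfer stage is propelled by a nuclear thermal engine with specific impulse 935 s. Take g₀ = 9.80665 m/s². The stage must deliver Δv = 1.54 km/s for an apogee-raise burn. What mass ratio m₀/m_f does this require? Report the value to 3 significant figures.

mass ratio ≈ 1.18

v_e = Isp · g₀ = 935 × 9.80665 = 9169.2 m/s.
m₀/m_f = exp(Δv / v_e) = exp(1540 / 9169.2) = exp(0.1680) = 1.1829.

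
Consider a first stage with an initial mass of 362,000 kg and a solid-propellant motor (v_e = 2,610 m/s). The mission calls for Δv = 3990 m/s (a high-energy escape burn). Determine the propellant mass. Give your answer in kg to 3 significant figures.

propellant mass ≈ 284000 kg

m₀/m_f = exp(Δv / v_e) = exp(3990 / 2610.0) = exp(1.5287) = 4.6123.
m_f = 362,000 / 4.6123 = 78,485.8 kg, so propellant = m₀ − m_f = 362,000 − 78,485.8 = 283,514.2 kg.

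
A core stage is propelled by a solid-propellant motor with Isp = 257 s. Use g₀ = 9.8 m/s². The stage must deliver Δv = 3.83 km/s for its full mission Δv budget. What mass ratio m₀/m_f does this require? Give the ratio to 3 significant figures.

mass ratio ≈ 4.58

v_e = Isp · g₀ = 257 × 9.8 = 2518.6 m/s.
Rocket equation: m₀/m_f = exp(Δv / v_e) = exp(3830 / 2518.6) = exp(1.5207) = 4.5754.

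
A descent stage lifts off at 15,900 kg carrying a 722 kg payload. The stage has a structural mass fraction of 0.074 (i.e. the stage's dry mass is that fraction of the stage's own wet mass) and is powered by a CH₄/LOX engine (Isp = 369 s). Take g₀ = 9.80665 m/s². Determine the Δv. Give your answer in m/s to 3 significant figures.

Stage wet mass = m₀ − payload = 15,900 − 722 = 15,178 kg.
Stage dry mass = ε × stage wet mass = 0.074 × 15,178 = 1,123.17 kg.
Burnout mass m_f = stage dry + payload = 1,123.17 + 722 = 1,845.17 kg.
v_e = Isp · g₀ = 369 × 9.80665 = 3618.7 m/s.
Δv = v_e · ln(15,900/1,845.17) = 3618.7 × ln(8.617) = 3618.7 × 2.1537 ≈ 7794 m/s.

Δv ≈ 7790 m/s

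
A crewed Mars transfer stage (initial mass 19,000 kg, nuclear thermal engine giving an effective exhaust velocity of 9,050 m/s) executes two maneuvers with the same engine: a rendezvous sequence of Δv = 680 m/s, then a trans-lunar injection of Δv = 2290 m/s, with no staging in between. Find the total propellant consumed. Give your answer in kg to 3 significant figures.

total propellant consumed ≈ 5320 kg

After the first burn: m = 19000 × exp(−680/9050.0) = 19000 × 0.92762 = 17,624.8 kg.
After the second burn: m = 17,624.8 × exp(−2290/9050.0) = 17,624.8 × 0.77644 = 13,684.6 kg.
Total propellant = m₀ − m_final = 19000 − 13,684.6 = 5,315.4 kg.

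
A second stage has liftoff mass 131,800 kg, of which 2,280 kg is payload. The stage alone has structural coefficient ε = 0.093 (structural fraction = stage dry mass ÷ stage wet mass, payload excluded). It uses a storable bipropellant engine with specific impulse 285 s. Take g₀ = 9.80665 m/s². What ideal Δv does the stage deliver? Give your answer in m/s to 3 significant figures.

Δv ≈ 6200 m/s

Stage wet mass = m₀ − payload = 131,800 − 2,280 = 129,520 kg.
Stage dry mass = ε × stage wet mass = 0.093 × 129,520 = 12,045.4 kg.
Burnout mass m_f = stage dry + payload = 12,045.4 + 2,280 = 14,325.4 kg.
v_e = Isp · g₀ = 285 × 9.80665 = 2794.9 m/s.
Δv = v_e · ln(131,800/14,325.4) = 2794.9 × ln(9.2) = 2794.9 × 2.2193 ≈ 6203 m/s.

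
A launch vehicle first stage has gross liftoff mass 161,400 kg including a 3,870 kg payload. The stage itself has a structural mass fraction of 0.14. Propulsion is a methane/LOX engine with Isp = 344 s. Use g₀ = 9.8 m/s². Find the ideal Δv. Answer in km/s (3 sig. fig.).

Δv ≈ 6.16 km/s

Stage wet mass = m₀ − payload = 161,400 − 3,870 = 157,530 kg.
Stage dry mass = ε × stage wet mass = 0.14 × 157,530 = 22,054.2 kg.
Burnout mass m_f = stage dry + payload = 22,054.2 + 3,870 = 25,924.2 kg.
v_e = Isp · g₀ = 344 × 9.8 = 3371.2 m/s.
Δv = v_e · ln(161,400/25,924.2) = 3371.2 × ln(6.226) = 3371.2 × 1.8287 ≈ 6165 m/s.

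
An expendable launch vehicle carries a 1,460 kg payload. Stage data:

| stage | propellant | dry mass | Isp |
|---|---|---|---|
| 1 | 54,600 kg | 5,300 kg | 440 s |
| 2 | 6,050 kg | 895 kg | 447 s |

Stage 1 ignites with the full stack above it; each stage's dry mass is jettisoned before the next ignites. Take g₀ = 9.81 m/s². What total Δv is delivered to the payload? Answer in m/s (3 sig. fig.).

Ignition mass of stage 1 = 54,600+5,300 + 6,050+895 + 1,460 = 68,305 kg.
Stage 1: m₀ = 68,305 kg, m_f = 68,305 − 54,600 = 13,705 kg; Δv = 440×9.81×ln(4.984) = 4316.4×1.6062 ≈ 6933 m/s.
Stage 2: m₀ = 8,405 kg, m_f = 8,405 − 6,050 = 2,355 kg; Δv = 447×9.81×ln(3.569) = 4385.1×1.2723 ≈ 5579 m/s.
Total Δv = 6933 + 5579 = 12512 m/s.

Δv ≈ 12500 m/s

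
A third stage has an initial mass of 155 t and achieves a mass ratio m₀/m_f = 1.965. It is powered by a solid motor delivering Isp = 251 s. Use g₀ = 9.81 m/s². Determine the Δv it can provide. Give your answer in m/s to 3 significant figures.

Δv ≈ 1660 m/s

v_e = Isp · g₀ = 251 × 9.81 = 2462.3 m/s.
By the Tsiolkovsky rocket equation, Δv = v_e · ln(1.965) = 2462.3 × 0.6755 ≈ 1663.3 m/s.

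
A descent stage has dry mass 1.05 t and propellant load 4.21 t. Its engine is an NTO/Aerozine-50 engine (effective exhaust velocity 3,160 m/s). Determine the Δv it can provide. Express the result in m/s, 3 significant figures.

m₀ = m_dry + m_prop = 1.05 + 4.21 = 5.26 t.
Δv = v_e · ln(m₀/m_f) = 3160.0 × ln(5.01) = 3160.0 × 1.6113 ≈ 5091.8 m/s.

Δv ≈ 5090 m/s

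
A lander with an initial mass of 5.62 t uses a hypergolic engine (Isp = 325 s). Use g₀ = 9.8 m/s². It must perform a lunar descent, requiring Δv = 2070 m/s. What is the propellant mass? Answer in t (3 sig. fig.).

v_e = Isp · g₀ = 325 × 9.8 = 3185.0 m/s.
m₀/m_f = exp(Δv / v_e) = exp(2070 / 3185.0) = exp(0.6499) = 1.9154.
m_f = 5.62 / 1.9154 = 2.93411 t, so propellant = m₀ − m_f = 5.62 − 2.93411 = 2.68589 t.

propellant mass ≈ 2.69 t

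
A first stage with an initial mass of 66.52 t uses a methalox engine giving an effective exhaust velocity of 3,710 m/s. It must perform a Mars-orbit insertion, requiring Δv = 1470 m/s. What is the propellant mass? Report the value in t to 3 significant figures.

propellant mass ≈ 21.8 t

m₀/m_f = exp(Δv / v_e) = exp(1470 / 3710.0) = exp(0.3962) = 1.4862.
m_f = 66.52 / 1.4862 = 44.7584 t, so propellant = m₀ − m_f = 66.52 − 44.7584 = 21.7616 t.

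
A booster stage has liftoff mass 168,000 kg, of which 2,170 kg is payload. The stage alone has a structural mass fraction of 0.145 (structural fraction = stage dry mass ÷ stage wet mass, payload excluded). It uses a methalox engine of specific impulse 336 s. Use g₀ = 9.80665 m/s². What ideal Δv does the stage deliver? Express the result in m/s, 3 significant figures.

Stage wet mass = m₀ − payload = 168,000 − 2,170 = 165,830 kg.
Stage dry mass = ε × stage wet mass = 0.145 × 165,830 = 24,045.4 kg.
Burnout mass m_f = stage dry + payload = 24,045.4 + 2,170 = 26,215.4 kg.
v_e = Isp · g₀ = 336 × 9.80665 = 3295.0 m/s.
From the ideal rocket equation, Δv = v_e · ln(168,000/26,215.4) = 3295.0 × ln(6.408) = 3295.0 × 1.8576 ≈ 6121 m/s.

Δv ≈ 6120 m/s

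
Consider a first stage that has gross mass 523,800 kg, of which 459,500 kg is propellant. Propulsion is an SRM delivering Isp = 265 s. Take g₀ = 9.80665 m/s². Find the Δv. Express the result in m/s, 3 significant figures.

Δv ≈ 5450 m/s

v_e = Isp · g₀ = 265 × 9.80665 = 2598.8 m/s.
m_f = m₀ − m_prop = 523,800 − 459,500 = 64,300 kg.
Δv = v_e · ln(m₀/m_f) = 2598.8 × ln(8.146) = 2598.8 × 2.0976 ≈ 5451.0 m/s.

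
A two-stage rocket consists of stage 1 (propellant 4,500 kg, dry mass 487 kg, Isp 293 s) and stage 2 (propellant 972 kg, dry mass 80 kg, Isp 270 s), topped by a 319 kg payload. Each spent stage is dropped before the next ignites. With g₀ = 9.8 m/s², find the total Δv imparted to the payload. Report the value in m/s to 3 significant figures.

Ignition mass of stage 1 = 4,500+487 + 972+80 + 319 = 6,358 kg.
Stage 1: m₀ = 6,358 kg, m_f = 6,358 − 4,500 = 1,858 kg; Δv = 293×9.8×ln(3.422) = 2871.4×1.2302 ≈ 3532 m/s.
Stage 2: m₀ = 1,371 kg, m_f = 1,371 − 972 = 399 kg; Δv = 270×9.8×ln(3.436) = 2646.0×1.2343 ≈ 3266 m/s.
Total Δv = 3532 + 3266 = 6798 m/s.

Δv ≈ 6800 m/s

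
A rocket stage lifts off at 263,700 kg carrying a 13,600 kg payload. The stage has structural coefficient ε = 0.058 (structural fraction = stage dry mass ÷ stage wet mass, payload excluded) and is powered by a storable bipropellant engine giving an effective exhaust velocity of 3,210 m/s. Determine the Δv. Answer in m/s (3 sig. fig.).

Δv ≈ 7190 m/s

Stage wet mass = m₀ − payload = 263,700 − 13,600 = 250,100 kg.
Stage dry mass = ε × stage wet mass = 0.058 × 250,100 = 14,505.8 kg.
Burnout mass m_f = stage dry + payload = 14,505.8 + 13,600 = 28,105.8 kg.
From the ideal rocket equation, Δv = v_e · ln(263,700/28,105.8) = 3210.0 × ln(9.382) = 3210.0 × 2.2388 ≈ 7187 m/s.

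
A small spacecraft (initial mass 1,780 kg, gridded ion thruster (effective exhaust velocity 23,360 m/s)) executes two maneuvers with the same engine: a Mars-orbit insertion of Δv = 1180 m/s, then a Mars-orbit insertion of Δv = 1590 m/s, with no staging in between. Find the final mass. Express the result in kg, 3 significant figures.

After the first burn: m = 1780 × exp(−1180/23360.0) = 1780 × 0.95074 = 1,692.32 kg.
After the second burn: m = 1,692.32 × exp(−1590/23360.0) = 1,692.32 × 0.93420 = 1,580.97 kg.

final mass ≈ 1580 kg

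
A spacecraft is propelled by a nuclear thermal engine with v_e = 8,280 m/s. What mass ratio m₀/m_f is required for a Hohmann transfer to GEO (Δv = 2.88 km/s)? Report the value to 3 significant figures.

mass ratio ≈ 1.42

m₀/m_f = exp(Δv / v_e) = exp(2880 / 8280.0) = exp(0.3478) = 1.4160.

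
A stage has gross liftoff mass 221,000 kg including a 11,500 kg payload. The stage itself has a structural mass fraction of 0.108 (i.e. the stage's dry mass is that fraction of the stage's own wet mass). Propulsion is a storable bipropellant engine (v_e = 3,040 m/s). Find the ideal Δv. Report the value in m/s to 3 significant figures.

Δv ≈ 5680 m/s

Stage wet mass = m₀ − payload = 221,000 − 11,500 = 209,500 kg.
Stage dry mass = ε × stage wet mass = 0.108 × 209,500 = 22,626 kg.
Burnout mass m_f = stage dry + payload = 22,626 + 11,500 = 34,126 kg.
Using Δv = v_e ln(m₀/m_f): Δv = v_e · ln(221,000/34,126) = 3040.0 × ln(6.476) = 3040.0 × 1.8681 ≈ 5679 m/s.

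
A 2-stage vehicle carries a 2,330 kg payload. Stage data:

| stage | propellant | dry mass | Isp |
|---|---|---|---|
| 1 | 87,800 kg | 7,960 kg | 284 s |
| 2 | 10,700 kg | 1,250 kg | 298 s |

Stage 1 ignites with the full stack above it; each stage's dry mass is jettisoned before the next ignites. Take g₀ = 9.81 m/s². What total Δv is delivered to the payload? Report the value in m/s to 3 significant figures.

Δv ≈ 8500 m/s

Ignition mass of stage 1 = 87,800+7,960 + 10,700+1,250 + 2,330 = 110,040 kg.
Stage 1: m₀ = 110,040 kg, m_f = 110,040 − 87,800 = 22,240 kg; Δv = 284×9.81×ln(4.948) = 2786.0×1.5990 ≈ 4455 m/s.
Stage 2: m₀ = 14,280 kg, m_f = 14,280 − 10,700 = 3,580 kg; Δv = 298×9.81×ln(3.989) = 2923.4×1.3835 ≈ 4044 m/s.
Total Δv = 4455 + 4044 = 8499 m/s.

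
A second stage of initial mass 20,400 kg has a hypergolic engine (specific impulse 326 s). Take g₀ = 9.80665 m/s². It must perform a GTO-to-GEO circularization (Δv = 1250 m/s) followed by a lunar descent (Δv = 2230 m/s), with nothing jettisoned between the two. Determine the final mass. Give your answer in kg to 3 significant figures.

v_e = Isp · g₀ = 326 × 9.80665 = 3197.0 m/s.
After the first burn: m = 20400 × exp(−1250/3197.0) = 20400 × 0.67638 = 13,798.2 kg.
After the second burn: m = 13,798.2 × exp(−2230/3197.0) = 13,798.2 × 0.49781 = 6,868.88 kg.

final mass ≈ 6870 kg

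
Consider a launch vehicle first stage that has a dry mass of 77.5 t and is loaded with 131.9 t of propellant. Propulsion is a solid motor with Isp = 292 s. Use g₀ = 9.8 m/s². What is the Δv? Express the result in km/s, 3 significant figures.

v_e = Isp · g₀ = 292 × 9.8 = 2861.6 m/s.
m₀ = m_dry + m_prop = 77.5 + 131.9 = 209.4 t.
Rocket equation: Δv = v_e · ln(m₀/m_f) = 2861.6 × ln(2.702) = 2861.6 × 0.9940 ≈ 2844.3 m/s.

Δv ≈ 2.84 km/s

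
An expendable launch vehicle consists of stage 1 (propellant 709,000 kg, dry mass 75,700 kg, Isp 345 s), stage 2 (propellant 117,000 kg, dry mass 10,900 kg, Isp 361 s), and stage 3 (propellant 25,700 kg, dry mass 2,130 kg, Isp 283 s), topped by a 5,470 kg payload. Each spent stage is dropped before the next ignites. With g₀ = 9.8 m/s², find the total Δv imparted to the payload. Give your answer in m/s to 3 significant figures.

Δv ≈ 13400 m/s

Ignition mass of stage 1 = 709,000+75,700 + 117,000+10,900 + 25,700+2,130 + 5,470 = 945,900 kg.
Stage 1: m₀ = 945,900 kg, m_f = 945,900 − 709,000 = 236,900 kg; Δv = 345×9.8×ln(3.993) = 3381.0×1.3845 ≈ 4681 m/s.
Stage 2: m₀ = 161,200 kg, m_f = 161,200 − 117,000 = 44,200 kg; Δv = 361×9.8×ln(3.647) = 3537.8×1.2939 ≈ 4578 m/s.
Stage 3: m₀ = 33,300 kg, m_f = 33,300 − 25,700 = 7,600 kg; Δv = 283×9.8×ln(4.382) = 2773.4×1.4774 ≈ 4097 m/s.
Total Δv = 4681 + 4578 + 4097 = 13356 m/s.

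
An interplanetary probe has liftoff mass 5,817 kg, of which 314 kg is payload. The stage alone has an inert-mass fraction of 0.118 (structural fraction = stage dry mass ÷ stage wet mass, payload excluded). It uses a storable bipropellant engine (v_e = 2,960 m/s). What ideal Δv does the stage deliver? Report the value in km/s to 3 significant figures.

Δv ≈ 5.32 km/s

Stage wet mass = m₀ − payload = 5,817 − 314 = 5,503 kg.
Stage dry mass = ε × stage wet mass = 0.118 × 5,503 = 649.354 kg.
Burnout mass m_f = stage dry + payload = 649.354 + 314 = 963.354 kg.
Δv = v_e · ln(5,817/963.354) = 2960.0 × ln(6.038) = 2960.0 × 1.7981 ≈ 5322 m/s.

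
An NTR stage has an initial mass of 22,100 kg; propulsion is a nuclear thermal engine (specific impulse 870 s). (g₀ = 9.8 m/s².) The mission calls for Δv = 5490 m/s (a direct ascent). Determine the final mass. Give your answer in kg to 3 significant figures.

final mass ≈ 11600 kg

v_e = Isp · g₀ = 870 × 9.8 = 8526.0 m/s.
From the ideal rocket equation, m₀/m_f = exp(Δv / v_e) = exp(5490 / 8526.0) = exp(0.6439) = 1.9039.
m_f = m₀ / 1.9039 = 22,100 / 1.9039 = 11,607.8 kg.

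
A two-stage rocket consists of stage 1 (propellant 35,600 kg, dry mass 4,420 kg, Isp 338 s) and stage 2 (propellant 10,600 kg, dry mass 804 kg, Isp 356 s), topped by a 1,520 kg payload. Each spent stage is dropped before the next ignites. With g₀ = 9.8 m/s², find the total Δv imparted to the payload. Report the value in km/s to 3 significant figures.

Δv ≈ 9.68 km/s

Ignition mass of stage 1 = 35,600+4,420 + 10,600+804 + 1,520 = 52,944 kg.
Stage 1: m₀ = 52,944 kg, m_f = 52,944 − 35,600 = 17,344 kg; Δv = 338×9.8×ln(3.053) = 3312.4×1.1160 ≈ 3697 m/s.
Stage 2: m₀ = 12,924 kg, m_f = 12,924 − 10,600 = 2,324 kg; Δv = 356×9.8×ln(5.561) = 3488.8×1.7158 ≈ 5986 m/s.
Total Δv = 3697 + 5986 = 9683 m/s.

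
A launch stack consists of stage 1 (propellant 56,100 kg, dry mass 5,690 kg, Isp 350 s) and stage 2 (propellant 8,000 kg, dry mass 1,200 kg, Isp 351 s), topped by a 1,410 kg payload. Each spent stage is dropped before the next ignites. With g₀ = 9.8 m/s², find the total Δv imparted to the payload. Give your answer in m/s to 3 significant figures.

Δv ≈ 9940 m/s

Ignition mass of stage 1 = 56,100+5,690 + 8,000+1,200 + 1,410 = 72,400 kg.
Stage 1: m₀ = 72,400 kg, m_f = 72,400 − 56,100 = 16,300 kg; Δv = 350×9.8×ln(4.442) = 3430.0×1.4910 ≈ 5114 m/s.
Stage 2: m₀ = 10,610 kg, m_f = 10,610 − 8,000 = 2,610 kg; Δv = 351×9.8×ln(4.065) = 3439.8×1.4024 ≈ 4824 m/s.
Total Δv = 5114 + 4824 = 9938 m/s.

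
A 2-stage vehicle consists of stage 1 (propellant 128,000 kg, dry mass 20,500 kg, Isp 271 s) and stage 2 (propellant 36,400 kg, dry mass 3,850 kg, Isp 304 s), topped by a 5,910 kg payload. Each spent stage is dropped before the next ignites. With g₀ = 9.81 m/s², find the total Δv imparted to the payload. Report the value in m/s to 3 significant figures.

Ignition mass of stage 1 = 128,000+20,500 + 36,400+3,850 + 5,910 = 194,660 kg.
Stage 1: m₀ = 194,660 kg, m_f = 194,660 − 128,000 = 66,660 kg; Δv = 271×9.81×ln(2.92) = 2658.5×1.0716 ≈ 2849 m/s.
Stage 2: m₀ = 46,160 kg, m_f = 46,160 − 36,400 = 9,760 kg; Δv = 304×9.81×ln(4.73) = 2982.2×1.5538 ≈ 4634 m/s.
Total Δv = 2849 + 4634 = 7483 m/s.

Δv ≈ 7480 m/s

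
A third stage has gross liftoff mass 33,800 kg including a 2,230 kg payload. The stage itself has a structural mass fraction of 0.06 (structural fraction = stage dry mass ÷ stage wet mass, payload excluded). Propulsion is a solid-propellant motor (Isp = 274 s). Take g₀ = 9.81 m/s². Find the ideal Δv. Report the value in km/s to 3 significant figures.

Stage wet mass = m₀ − payload = 33,800 − 2,230 = 31,570 kg.
Stage dry mass = ε × stage wet mass = 0.06 × 31,570 = 1,894.2 kg.
Burnout mass m_f = stage dry + payload = 1,894.2 + 2,230 = 4,124.2 kg.
v_e = Isp · g₀ = 274 × 9.81 = 2687.9 m/s.
Δv = v_e · ln(33,800/4,124.2) = 2687.9 × ln(8.196) = 2687.9 × 2.1036 ≈ 5654 m/s.

Δv ≈ 5.65 km/s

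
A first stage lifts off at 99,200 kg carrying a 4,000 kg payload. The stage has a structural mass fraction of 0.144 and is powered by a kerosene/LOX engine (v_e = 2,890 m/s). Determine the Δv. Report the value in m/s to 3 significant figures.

Stage wet mass = m₀ − payload = 99,200 − 4,000 = 95,200 kg.
Stage dry mass = ε × stage wet mass = 0.144 × 95,200 = 13,708.8 kg.
Burnout mass m_f = stage dry + payload = 13,708.8 + 4,000 = 17,708.8 kg.
Δv = v_e · ln(99,200/17,708.8) = 2890.0 × ln(5.602) = 2890.0 × 1.7231 ≈ 4980 m/s.

Δv ≈ 4980 m/s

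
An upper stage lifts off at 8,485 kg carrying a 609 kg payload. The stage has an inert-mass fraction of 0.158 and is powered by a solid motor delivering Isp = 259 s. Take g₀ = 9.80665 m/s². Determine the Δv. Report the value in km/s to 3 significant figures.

Stage wet mass = m₀ − payload = 8,485 − 609 = 7,876 kg.
Stage dry mass = ε × stage wet mass = 0.158 × 7,876 = 1,244.41 kg.
Burnout mass m_f = stage dry + payload = 1,244.41 + 609 = 1,853.41 kg.
v_e = Isp · g₀ = 259 × 9.80665 = 2539.9 m/s.
Rocket equation: Δv = v_e · ln(8,485/1,853.41) = 2539.9 × ln(4.578) = 2539.9 × 1.5213 ≈ 3864 m/s.

Δv ≈ 3.86 km/s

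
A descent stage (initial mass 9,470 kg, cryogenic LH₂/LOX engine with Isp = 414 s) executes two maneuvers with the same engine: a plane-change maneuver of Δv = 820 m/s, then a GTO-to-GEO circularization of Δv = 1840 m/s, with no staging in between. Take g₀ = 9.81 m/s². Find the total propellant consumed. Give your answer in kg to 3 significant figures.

total propellant consumed ≈ 4550 kg

v_e = Isp · g₀ = 414 × 9.81 = 4061.3 m/s.
After the first burn: m = 9470 × exp(−820/4061.3) = 9470 × 0.81717 = 7,738.6 kg.
After the second burn: m = 7,738.6 × exp(−1840/4061.3) = 7,738.6 × 0.63568 = 4,919.27 kg.
Total propellant = m₀ − m_final = 9470 − 4,919.27 = 4,550.73 kg.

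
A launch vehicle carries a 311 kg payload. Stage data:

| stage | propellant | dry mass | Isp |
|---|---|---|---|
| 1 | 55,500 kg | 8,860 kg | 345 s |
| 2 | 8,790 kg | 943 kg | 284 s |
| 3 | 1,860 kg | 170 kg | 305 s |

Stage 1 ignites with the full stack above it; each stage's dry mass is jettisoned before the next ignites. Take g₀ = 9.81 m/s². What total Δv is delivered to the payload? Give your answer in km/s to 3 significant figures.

Ignition mass of stage 1 = 55,500+8,860 + 8,790+943 + 1,860+170 + 311 = 76,434 kg.
Stage 1: m₀ = 76,434 kg, m_f = 76,434 − 55,500 = 20,934 kg; Δv = 345×9.81×ln(3.651) = 3384.5×1.2951 ≈ 4383 m/s.
Stage 2: m₀ = 12,074 kg, m_f = 12,074 − 8,790 = 3,284 kg; Δv = 284×9.81×ln(3.677) = 2786.0×1.3020 ≈ 3627 m/s.
Stage 3: m₀ = 2,341 kg, m_f = 2,341 − 1,860 = 481 kg; Δv = 305×9.81×ln(4.867) = 2992.1×1.5825 ≈ 4735 m/s.
Total Δv = 4383 + 3627 + 4735 = 12745 m/s.

Δv ≈ 12.7 km/s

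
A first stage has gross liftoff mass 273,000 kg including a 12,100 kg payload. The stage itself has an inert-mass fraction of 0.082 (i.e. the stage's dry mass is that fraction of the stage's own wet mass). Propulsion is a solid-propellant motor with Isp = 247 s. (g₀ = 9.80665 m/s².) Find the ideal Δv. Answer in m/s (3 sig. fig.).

Stage wet mass = m₀ − payload = 273,000 − 12,100 = 260,900 kg.
Stage dry mass = ε × stage wet mass = 0.082 × 260,900 = 21,393.8 kg.
Burnout mass m_f = stage dry + payload = 21,393.8 + 12,100 = 33,493.8 kg.
v_e = Isp · g₀ = 247 × 9.80665 = 2422.2 m/s.
Δv = v_e · ln(273,000/33,493.8) = 2422.2 × ln(8.151) = 2422.2 × 2.0981 ≈ 5082 m/s.

Δv ≈ 5080 m/s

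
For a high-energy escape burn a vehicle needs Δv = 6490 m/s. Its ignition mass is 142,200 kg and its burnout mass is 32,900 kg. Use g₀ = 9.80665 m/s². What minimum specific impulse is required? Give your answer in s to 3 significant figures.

Isp ≈ 452 s

ln(m₀/m_f) = ln(142200/32900) = ln(4.322) = 1.4638.
v_e = Δv / ln(m₀/m_f) = 6490 / 1.4638 = 4433.8 m/s.
Isp = v_e / g₀ = 4433.8 / 9.80665 = 452.1 s.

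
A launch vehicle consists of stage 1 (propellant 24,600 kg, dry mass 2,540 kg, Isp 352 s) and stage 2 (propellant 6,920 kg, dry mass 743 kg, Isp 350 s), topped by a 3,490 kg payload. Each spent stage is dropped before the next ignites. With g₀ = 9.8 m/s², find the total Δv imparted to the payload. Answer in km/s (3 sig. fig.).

Δv ≈ 6.87 km/s

Ignition mass of stage 1 = 24,600+2,540 + 6,920+743 + 3,490 = 38,293 kg.
Stage 1: m₀ = 38,293 kg, m_f = 38,293 − 24,600 = 13,693 kg; Δv = 352×9.8×ln(2.797) = 3449.6×1.0284 ≈ 3548 m/s.
Stage 2: m₀ = 11,153 kg, m_f = 11,153 − 6,920 = 4,233 kg; Δv = 350×9.8×ln(2.635) = 3430.0×0.9688 ≈ 3323 m/s.
Total Δv = 3548 + 3323 = 6871 m/s.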